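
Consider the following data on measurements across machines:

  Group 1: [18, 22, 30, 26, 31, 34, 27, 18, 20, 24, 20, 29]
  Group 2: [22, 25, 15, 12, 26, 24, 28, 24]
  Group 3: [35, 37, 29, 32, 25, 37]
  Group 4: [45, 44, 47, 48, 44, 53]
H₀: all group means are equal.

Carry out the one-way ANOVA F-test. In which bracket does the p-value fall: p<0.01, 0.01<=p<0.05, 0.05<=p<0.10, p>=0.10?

Group means [24.92, 22.00, 32.50, 46.83], grand mean 29.719
SSB = Σnᵢ(x̄ᵢ−x̄)² = 2557.219; SSW = ΣΣ(x−x̄ᵢ)² = 713.250
MSB = 2557.219/3 = 852.4063; MSW = 713.250/28 = 25.4732
F = MSB/MSW = 33.4628
df = (3, 28)
p-value (upper-tail) = 0.00000
→ bracket: p<0.01

p-value bracket: p<0.01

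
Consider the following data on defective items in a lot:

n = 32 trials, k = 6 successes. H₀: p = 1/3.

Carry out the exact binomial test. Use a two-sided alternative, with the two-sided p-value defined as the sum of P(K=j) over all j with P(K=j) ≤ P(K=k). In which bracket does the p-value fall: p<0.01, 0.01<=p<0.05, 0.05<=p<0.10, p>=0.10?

Exact binomial: n=32, k=6, p₀=1/3=0.3333
P(X=j) = C(n,j)·p₀^j·(1−p₀)^(n−j); p = Σ P(X=j) over j with P(X=j) ≤ P(X=6)
p-value (two-sided) = 0.09203
→ bracket: 0.05<=p<0.10

p-value bracket: 0.05<=p<0.10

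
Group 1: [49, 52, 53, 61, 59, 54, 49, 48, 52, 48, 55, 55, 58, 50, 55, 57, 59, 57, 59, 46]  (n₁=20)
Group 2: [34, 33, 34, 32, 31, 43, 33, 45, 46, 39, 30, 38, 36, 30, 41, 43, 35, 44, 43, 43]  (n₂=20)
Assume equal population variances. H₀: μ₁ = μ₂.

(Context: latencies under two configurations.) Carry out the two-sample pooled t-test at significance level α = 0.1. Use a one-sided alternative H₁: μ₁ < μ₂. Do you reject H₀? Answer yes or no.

reject H₀: no

x̄₁=53.800, s₁=4.420, n₁=20
x̄₂=37.650, s₂=5.451, n₂=20
s_p² = [19·4.420² + 19·5.451²]/38 = 24.6250
SE = √(s_p²·(1/20+1/20)) = 1.5692
t = (53.800−37.650)/1.5692 = 10.2916
df = 38
p-value (one-sided, H₁ less) = 1.00000
At α=0.1: p ≥ α → fail to reject H₀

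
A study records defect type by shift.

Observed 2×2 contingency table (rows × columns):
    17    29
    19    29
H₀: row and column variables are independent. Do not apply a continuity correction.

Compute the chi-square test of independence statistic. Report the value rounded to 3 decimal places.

Row totals [46, 48], col totals [36, 58], n=94
χ² = (17−17.62)²/17.62 + (29−28.38)²/28.38 + (19−18.38)²/18.38 + (29−29.62)²/29.62 = 0.0686
df = 1

test statistic = 0.069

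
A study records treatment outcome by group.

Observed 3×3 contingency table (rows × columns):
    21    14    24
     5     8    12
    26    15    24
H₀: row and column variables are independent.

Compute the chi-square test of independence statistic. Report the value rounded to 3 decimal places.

Row totals [59, 25, 65], col totals [52, 37, 60], n=149
χ² = (21−20.59)²/20.59 + (14−14.65)²/14.65 + (24−23.76)²/23.76 + (5−8.72)²/8.72 + (8−6.21)²/6.21 + (12−10.07)²/10.07 + (26−22.68)²/22.68 + (15−16.14)²/16.14 + (24−26.17)²/26.17 = 3.2640
df = 4

test statistic = 3.264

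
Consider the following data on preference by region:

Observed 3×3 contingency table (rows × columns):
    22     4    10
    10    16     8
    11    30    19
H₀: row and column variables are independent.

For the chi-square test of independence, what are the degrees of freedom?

df = (r−1)(c−1) = (3−1)·(3−1) = 4

degrees of freedom = 4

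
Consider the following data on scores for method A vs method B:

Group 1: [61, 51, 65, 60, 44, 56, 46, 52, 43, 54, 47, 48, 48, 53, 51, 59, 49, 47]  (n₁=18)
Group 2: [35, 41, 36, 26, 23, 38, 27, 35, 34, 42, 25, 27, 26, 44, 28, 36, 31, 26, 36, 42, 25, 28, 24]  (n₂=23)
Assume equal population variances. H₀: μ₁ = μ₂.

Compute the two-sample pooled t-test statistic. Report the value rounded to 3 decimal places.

x̄₁=51.889, s₁=6.220, n₁=18
x̄₂=31.957, s₂=6.623, n₂=23
s_p² = [17·6.220² + 22·6.623²]/39 = 41.6086
SE = √(s_p²·(1/18+1/23)) = 2.0299
t = (51.889−31.957)/2.0299 = 9.8192
df = 39

test statistic = 9.819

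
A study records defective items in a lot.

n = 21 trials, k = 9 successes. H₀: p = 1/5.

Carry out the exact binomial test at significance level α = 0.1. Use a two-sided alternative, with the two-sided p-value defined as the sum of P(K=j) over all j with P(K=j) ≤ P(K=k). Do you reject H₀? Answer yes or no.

Exact binomial: n=21, k=9, p₀=1/5=0.2000
P(X=j) = C(n,j)·p₀^j·(1−p₀)^(n−j); p = Σ P(X=j) over j with P(X=j) ≤ P(X=9)
p-value (two-sided) = 0.02364
At α=0.1: p < α → reject H₀

reject H₀: yes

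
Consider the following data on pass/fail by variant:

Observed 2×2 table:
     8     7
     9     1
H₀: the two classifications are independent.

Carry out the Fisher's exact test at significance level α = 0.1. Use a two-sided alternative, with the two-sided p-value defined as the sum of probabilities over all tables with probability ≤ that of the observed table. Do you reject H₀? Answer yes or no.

Margins: r₁=15, r₂=10, c₁=17, c₂=8, n=25
p_obs = C(15,8)·C(10,9)/C(25,17); sum pmf over tables with pmf ≤ p_obs
p-value (two-sided) = 0.08754
At α=0.1: p < α → reject H₀

reject H₀: yes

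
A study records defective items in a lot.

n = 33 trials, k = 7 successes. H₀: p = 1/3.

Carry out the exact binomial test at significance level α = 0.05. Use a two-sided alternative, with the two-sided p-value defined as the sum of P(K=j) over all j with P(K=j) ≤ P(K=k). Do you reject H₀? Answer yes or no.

Exact binomial: n=33, k=7, p₀=1/3=0.3333
P(X=j) = C(n,j)·p₀^j·(1−p₀)^(n−j); p = Σ P(X=j) over j with P(X=j) ≤ P(X=7)
p-value (two-sided) = 0.19491
At α=0.05: p ≥ α → fail to reject H₀

reject H₀: no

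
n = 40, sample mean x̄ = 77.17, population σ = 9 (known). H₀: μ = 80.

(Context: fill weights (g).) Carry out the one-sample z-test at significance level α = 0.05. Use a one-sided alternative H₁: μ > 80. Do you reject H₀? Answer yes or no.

SE = σ/√n = 9/√40 = 1.4230
z = (x̄−μ₀)/SE = (77.17−80)/1.4230 = -1.9887
p-value (one-sided, H₁ greater) = 0.97663
At α=0.05: p ≥ α → fail to reject H₀

reject H₀: no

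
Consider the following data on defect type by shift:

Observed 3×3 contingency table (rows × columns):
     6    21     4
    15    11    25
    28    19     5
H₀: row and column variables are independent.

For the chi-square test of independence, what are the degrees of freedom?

df = (r−1)(c−1) = (3−1)·(3−1) = 4

degrees of freedom = 4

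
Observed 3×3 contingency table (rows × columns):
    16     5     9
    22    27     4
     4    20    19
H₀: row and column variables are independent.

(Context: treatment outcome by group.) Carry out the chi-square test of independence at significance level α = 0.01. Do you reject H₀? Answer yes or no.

Row totals [30, 53, 43], col totals [42, 52, 32], n=126
χ² = (16−10.00)²/10.00 + (5−12.38)²/12.38 + (9−7.62)²/7.62 + (22−17.67)²/17.67 + (27−21.87)²/21.87 + (4−13.46)²/13.46 + (4−14.33)²/14.33 + (20−17.75)²/17.75 + (19−10.92)²/10.92 = 30.8773
df = 4
p-value (upper-tail) = 0.00000
At α=0.01: p < α → reject H₀

reject H₀: yes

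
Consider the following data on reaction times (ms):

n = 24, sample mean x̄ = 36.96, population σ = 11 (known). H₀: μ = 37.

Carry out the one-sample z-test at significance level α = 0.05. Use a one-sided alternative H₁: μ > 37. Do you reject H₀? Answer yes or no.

reject H₀: no

SE = σ/√n = 11/√24 = 2.2454
z = (x̄−μ₀)/SE = (36.96−37)/2.2454 = -0.0178
p-value (one-sided, H₁ greater) = 0.50711
At α=0.05: p ≥ α → fail to reject H₀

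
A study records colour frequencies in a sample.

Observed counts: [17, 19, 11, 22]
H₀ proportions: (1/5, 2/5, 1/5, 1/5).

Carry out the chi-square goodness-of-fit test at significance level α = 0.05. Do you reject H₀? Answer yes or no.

n = 69; E_i = n·p_i = [13.80, 27.60, 13.80, 13.80]
χ² = (17−13.80)²/13.80 + (19−27.60)²/27.60 + (11−13.80)²/13.80 + (22−13.80)²/13.80 = 8.8623
df = 3
p-value (upper-tail) = 0.03118
At α=0.05: p < α → reject H₀

reject H₀: yes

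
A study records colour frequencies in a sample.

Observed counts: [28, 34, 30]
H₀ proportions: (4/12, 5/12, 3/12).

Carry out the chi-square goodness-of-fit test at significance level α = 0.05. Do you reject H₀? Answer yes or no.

reject H₀: no

n = 92; E_i = n·p_i = [30.67, 38.33, 23.00]
χ² = (28−30.67)²/30.67 + (34−38.33)²/38.33 + (30−23.00)²/23.00 = 2.8522
df = 2
p-value (upper-tail) = 0.24025
At α=0.05: p ≥ α → fail to reject H₀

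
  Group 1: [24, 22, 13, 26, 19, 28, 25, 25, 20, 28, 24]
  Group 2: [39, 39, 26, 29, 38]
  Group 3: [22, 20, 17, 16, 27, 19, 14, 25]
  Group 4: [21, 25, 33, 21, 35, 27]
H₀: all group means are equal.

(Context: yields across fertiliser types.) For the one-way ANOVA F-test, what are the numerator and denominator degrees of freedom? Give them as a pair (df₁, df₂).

k = 4 groups, N = 30 total
df = (k−1, N−k) = (4−1, 30−4) = (3, 26)

degrees of freedom = [3, 26]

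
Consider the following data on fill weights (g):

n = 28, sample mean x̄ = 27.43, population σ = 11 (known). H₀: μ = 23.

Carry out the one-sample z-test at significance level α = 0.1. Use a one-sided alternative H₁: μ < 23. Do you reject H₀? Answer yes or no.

reject H₀: no

SE = σ/√n = 11/√28 = 2.0788
z = (x̄−μ₀)/SE = (27.43−23)/2.0788 = 2.1310
p-value (one-sided, H₁ less) = 0.98346
At α=0.1: p ≥ α → fail to reject H₀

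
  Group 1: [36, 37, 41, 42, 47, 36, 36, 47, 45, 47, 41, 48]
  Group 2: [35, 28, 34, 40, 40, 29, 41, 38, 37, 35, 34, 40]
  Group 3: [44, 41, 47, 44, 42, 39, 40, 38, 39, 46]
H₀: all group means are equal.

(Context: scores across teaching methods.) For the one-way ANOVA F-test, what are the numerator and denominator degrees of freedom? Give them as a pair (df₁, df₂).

degrees of freedom = [2, 31]

k = 3 groups, N = 34 total
df = (k−1, N−k) = (3−1, 34−3) = (2, 31)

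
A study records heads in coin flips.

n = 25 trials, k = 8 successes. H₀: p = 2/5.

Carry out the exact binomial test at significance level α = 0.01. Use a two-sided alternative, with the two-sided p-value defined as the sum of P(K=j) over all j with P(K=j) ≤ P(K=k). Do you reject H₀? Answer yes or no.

reject H₀: no

Exact binomial: n=25, k=8, p₀=2/5=0.4000
P(X=j) = C(n,j)·p₀^j·(1−p₀)^(n−j); p = Σ P(X=j) over j with P(X=j) ≤ P(X=8)
p-value (two-sided) = 0.54125
At α=0.01: p ≥ α → fail to reject H₀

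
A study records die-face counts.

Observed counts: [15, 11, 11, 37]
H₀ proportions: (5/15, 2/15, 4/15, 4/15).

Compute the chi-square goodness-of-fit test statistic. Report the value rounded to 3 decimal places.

test statistic = 22.892

n = 74; E_i = n·p_i = [24.67, 9.87, 19.73, 19.73]
χ² = (15−24.67)²/24.67 + (11−9.87)²/9.87 + (11−19.73)²/19.73 + (37−19.73)²/19.73 = 22.8919
df = 3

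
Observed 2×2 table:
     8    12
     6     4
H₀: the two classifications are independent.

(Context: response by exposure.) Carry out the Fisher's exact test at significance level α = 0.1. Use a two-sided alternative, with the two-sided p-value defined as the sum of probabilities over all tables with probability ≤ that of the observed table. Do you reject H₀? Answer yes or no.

Margins: r₁=20, r₂=10, c₁=14, c₂=16, n=30
p_obs = C(20,8)·C(10,6)/C(30,14); sum pmf over tables with pmf ≤ p_obs
p-value (two-sided) = 0.44215
At α=0.1: p ≥ α → fail to reject H₀

reject H₀: no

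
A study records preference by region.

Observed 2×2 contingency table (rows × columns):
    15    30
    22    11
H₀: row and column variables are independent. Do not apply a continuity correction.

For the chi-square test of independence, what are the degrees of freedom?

degrees of freedom = 1

df = (r−1)(c−1) = (2−1)·(2−1) = 1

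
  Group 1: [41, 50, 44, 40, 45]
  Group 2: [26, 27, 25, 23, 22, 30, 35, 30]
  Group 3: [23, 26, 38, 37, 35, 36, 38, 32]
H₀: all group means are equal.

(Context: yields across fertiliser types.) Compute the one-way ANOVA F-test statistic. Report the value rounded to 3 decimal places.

test statistic = 18.605

Group means [44.00, 27.25, 33.12], grand mean 33.476
SSB = Σnᵢ(x̄ᵢ−x̄)² = 864.863; SSW = ΣΣ(x−x̄ᵢ)² = 418.375
MSB = 864.863/2 = 432.4315; MSW = 418.375/18 = 23.2431
F = MSB/MSW = 18.6048
df = (2, 18)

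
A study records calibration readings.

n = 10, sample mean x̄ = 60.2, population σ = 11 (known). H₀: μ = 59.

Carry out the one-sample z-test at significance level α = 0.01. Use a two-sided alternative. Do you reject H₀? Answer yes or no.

SE = σ/√n = 11/√10 = 3.4785
z = (x̄−μ₀)/SE = (60.2−59)/3.4785 = 0.3450
p-value (two-sided) = 0.73011
At α=0.01: p ≥ α → fail to reject H₀

reject H₀: no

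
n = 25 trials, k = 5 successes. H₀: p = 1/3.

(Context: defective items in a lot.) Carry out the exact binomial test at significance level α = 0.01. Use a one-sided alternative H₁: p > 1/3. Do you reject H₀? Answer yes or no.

Exact binomial: n=25, k=5, p₀=1/3=0.3333
P(X≥5) from Σ C(n,i)·p₀^i·(1−p₀)^(n−i)
p-value (one-sided, H₁ greater) = 0.95380
At α=0.01: p ≥ α → fail to reject H₀

reject H₀: no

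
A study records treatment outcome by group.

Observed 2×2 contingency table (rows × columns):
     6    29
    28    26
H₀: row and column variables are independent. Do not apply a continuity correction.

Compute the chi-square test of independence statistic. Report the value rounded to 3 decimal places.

test statistic = 10.837

Row totals [35, 54], col totals [34, 55], n=89
χ² = (6−13.37)²/13.37 + (29−21.63)²/21.63 + (28−20.63)²/20.63 + (26−33.37)²/33.37 = 10.8366
df = 1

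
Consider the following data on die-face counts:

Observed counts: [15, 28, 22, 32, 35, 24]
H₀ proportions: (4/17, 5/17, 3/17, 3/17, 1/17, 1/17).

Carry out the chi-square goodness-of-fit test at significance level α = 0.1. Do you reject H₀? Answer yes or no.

n = 156; E_i = n·p_i = [36.71, 45.88, 27.53, 27.53, 9.18, 9.18]
χ² = (15−36.71)²/36.71 + (28−45.88)²/45.88 + (22−27.53)²/27.53 + (32−27.53)²/27.53 + (35−9.18)²/9.18 + (24−9.18)²/9.18 = 118.2576
df = 5
p-value (upper-tail) = 0.00000
At α=0.1: p < α → reject H₀

reject H₀: yes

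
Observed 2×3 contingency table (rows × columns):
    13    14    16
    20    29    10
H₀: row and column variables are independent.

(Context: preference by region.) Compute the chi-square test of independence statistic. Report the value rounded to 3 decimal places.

test statistic = 5.733

Row totals [43, 59], col totals [33, 43, 26], n=102
χ² = (13−13.91)²/13.91 + (14−18.13)²/18.13 + (16−10.96)²/10.96 + (20−19.09)²/19.09 + (29−24.87)²/24.87 + (10−15.04)²/15.04 = 5.7333
df = 2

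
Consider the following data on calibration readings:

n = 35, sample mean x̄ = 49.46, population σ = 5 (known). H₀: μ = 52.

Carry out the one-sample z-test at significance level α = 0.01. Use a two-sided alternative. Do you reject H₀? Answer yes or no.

SE = σ/√n = 5/√35 = 0.8452
z = (x̄−μ₀)/SE = (49.46−52)/0.8452 = -3.0054
p-value (two-sided) = 0.00265
At α=0.01: p < α → reject H₀

reject H₀: yes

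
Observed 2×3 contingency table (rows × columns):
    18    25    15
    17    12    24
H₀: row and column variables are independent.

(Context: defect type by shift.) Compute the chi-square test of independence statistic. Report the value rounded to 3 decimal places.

Row totals [58, 53], col totals [35, 37, 39], n=111
χ² = (18−18.29)²/18.29 + (25−19.33)²/19.33 + (15−20.38)²/20.38 + (17−16.71)²/16.71 + (12−17.67)²/17.67 + (24−18.62)²/18.62 = 6.4609
df = 2

test statistic = 6.461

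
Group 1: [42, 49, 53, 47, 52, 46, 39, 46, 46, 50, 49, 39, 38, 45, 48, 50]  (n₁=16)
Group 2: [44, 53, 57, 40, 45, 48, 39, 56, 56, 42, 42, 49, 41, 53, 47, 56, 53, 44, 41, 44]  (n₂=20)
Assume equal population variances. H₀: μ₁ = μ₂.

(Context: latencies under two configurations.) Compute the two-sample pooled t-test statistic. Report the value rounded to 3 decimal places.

x̄₁=46.188, s₁=4.608, n₁=16
x̄₂=47.500, s₂=6.143, n₂=20
s_p² = [15·4.608² + 19·6.143²]/34 = 30.4540
SE = √(s_p²·(1/16+1/20)) = 1.8510
t = (46.188−47.500)/1.8510 = -0.7091
df = 34

test statistic = -0.709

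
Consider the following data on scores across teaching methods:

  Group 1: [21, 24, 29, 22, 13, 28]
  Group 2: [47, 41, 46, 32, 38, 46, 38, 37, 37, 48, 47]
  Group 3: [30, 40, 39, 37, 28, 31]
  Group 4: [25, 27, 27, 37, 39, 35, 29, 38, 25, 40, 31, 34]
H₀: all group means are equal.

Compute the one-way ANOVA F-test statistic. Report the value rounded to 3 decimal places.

test statistic = 15.499

Group means [22.83, 41.55, 34.17, 32.25], grand mean 33.886
SSB = Σnᵢ(x̄ᵢ−x̄)² = 1410.899; SSW = ΣΣ(x−x̄ᵢ)² = 940.644
MSB = 1410.899/3 = 470.2996; MSW = 940.644/31 = 30.3434
F = MSB/MSW = 15.4993
df = (3, 31)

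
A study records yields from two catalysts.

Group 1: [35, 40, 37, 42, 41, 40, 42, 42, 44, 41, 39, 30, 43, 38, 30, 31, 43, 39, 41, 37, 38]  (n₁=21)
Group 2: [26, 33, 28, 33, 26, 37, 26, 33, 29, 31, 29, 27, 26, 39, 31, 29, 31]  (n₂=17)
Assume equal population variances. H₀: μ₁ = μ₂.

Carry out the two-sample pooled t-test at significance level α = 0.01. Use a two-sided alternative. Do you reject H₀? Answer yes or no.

reject H₀: yes

x̄₁=38.714, s₁=4.173, n₁=21
x̄₂=30.235, s₂=3.865, n₂=17
s_p² = [20·4.173² + 16·3.865²]/36 = 16.3151
SE = √(s_p²·(1/21+1/17)) = 1.3178
t = (38.714−30.235)/1.3178 = 6.4342
df = 36
p-value (two-sided) = 0.00000
At α=0.01: p < α → reject H₀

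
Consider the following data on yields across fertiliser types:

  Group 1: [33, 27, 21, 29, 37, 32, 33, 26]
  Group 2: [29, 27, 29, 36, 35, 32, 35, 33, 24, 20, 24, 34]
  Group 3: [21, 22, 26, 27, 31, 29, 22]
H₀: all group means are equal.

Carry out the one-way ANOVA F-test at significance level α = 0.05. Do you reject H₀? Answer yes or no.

Group means [29.75, 29.83, 25.43], grand mean 28.667
SSB = Σnᵢ(x̄ᵢ−x̄)² = 99.119; SSW = ΣΣ(x−x̄ᵢ)² = 564.881
MSB = 99.119/2 = 49.5595; MSW = 564.881/24 = 23.5367
F = MSB/MSW = 2.1056
df = (2, 24)
p-value (upper-tail) = 0.14370
At α=0.05: p ≥ α → fail to reject H₀

reject H₀: no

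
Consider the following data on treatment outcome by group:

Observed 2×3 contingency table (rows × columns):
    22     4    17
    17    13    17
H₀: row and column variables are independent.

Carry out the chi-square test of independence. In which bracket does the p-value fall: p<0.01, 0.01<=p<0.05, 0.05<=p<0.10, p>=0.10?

Row totals [43, 47], col totals [39, 17, 34], n=90
χ² = (22−18.63)²/18.63 + (4−8.12)²/8.12 + (17−16.24)²/16.24 + (17−20.37)²/20.37 + (13−8.88)²/8.88 + (17−17.76)²/17.76 = 5.2383
df = 2
p-value (upper-tail) = 0.07286
→ bracket: 0.05<=p<0.10

p-value bracket: 0.05<=p<0.10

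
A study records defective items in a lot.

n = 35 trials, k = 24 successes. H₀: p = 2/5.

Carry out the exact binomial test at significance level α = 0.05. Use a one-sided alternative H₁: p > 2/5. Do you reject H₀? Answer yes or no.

Exact binomial: n=35, k=24, p₀=2/5=0.4000
P(X≥24) from Σ C(n,i)·p₀^i·(1−p₀)^(n−i)
p-value (one-sided, H₁ greater) = 0.00059
At α=0.05: p < α → reject H₀

reject H₀: yes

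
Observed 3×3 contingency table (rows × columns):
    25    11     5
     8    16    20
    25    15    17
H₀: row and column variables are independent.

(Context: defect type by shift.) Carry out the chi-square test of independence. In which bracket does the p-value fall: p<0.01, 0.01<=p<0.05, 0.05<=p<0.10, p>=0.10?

p-value bracket: p<0.01

Row totals [41, 44, 57], col totals [58, 42, 42], n=142
χ² = (25−16.75)²/16.75 + (11−12.13)²/12.13 + (5−12.13)²/12.13 + (8−17.97)²/17.97 + (16−13.01)²/13.01 + (20−13.01)²/13.01 + (25−23.28)²/23.28 + (15−16.86)²/16.86 + (17−16.86)²/16.86 = 18.6618
df = 4
p-value (upper-tail) = 0.00092
→ bracket: p<0.01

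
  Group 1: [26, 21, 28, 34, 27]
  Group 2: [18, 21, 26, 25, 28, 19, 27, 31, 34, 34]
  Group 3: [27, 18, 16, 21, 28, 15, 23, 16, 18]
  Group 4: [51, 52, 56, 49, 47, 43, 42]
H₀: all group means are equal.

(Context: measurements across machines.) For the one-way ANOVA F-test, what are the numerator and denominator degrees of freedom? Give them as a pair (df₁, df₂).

k = 4 groups, N = 31 total
df = (k−1, N−k) = (4−1, 31−4) = (3, 27)

degrees of freedom = [3, 27]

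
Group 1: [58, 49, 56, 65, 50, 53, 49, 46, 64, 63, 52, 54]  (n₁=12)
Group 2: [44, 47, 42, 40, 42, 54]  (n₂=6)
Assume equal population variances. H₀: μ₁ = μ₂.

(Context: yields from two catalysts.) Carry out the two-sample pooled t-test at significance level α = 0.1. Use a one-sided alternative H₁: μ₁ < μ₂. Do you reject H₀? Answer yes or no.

reject H₀: no

x̄₁=54.917, s₁=6.374, n₁=12
x̄₂=44.833, s₂=5.076, n₂=6
s_p² = [11·6.374² + 5·5.076²]/16 = 35.9844
SE = √(s_p²·(1/12+1/6)) = 2.9993
t = (54.917−44.833)/2.9993 = 3.3618
df = 16
p-value (one-sided, H₁ less) = 0.99802
At α=0.1: p ≥ α → fail to reject H₀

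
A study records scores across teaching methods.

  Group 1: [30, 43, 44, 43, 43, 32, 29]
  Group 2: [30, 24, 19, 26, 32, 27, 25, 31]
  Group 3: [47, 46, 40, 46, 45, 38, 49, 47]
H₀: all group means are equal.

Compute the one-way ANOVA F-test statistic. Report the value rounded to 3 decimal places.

Group means [37.71, 26.75, 44.75], grand mean 36.348
SSB = Σnᵢ(x̄ᵢ−x̄)² = 1314.789; SSW = ΣΣ(x−x̄ᵢ)² = 518.429
MSB = 1314.789/2 = 657.3944; MSW = 518.429/20 = 25.9214
F = MSB/MSW = 25.3610
df = (2, 20)

test statistic = 25.361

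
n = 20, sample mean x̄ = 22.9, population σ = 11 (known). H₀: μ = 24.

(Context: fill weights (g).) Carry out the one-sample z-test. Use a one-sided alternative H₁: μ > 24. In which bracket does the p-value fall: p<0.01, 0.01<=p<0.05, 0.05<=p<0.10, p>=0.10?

p-value bracket: p>=0.10

SE = σ/√n = 11/√20 = 2.4597
z = (x̄−μ₀)/SE = (22.9−24)/2.4597 = -0.4472
p-value (one-sided, H₁ greater) = 0.67264
→ bracket: p>=0.10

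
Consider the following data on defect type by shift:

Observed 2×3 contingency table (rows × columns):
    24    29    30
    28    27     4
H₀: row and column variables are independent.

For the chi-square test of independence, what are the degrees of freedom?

degrees of freedom = 2

df = (r−1)(c−1) = (2−1)·(3−1) = 2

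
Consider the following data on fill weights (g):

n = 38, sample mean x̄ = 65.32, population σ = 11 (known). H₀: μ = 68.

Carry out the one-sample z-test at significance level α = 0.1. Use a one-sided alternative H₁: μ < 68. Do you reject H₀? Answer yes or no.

reject H₀: yes

SE = σ/√n = 11/√38 = 1.7844
z = (x̄−μ₀)/SE = (65.32−68)/1.7844 = -1.5019
p-value (one-sided, H₁ less) = 0.06656
At α=0.1: p < α → reject H₀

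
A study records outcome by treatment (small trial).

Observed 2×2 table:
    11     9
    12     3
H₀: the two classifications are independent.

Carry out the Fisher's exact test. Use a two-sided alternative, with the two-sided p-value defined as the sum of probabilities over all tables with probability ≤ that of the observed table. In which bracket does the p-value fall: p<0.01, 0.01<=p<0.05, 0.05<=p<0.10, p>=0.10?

p-value bracket: p>=0.10

Margins: r₁=20, r₂=15, c₁=23, c₂=12, n=35
p_obs = C(20,11)·C(15,12)/C(35,23); sum pmf over tables with pmf ≤ p_obs
p-value (two-sided) = 0.16292
→ bracket: p>=0.10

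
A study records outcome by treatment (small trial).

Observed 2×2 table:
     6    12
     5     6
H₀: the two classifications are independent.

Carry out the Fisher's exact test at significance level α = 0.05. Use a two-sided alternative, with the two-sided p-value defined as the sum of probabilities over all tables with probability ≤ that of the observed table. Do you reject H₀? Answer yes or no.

Margins: r₁=18, r₂=11, c₁=11, c₂=18, n=29
p_obs = C(18,6)·C(11,5)/C(29,11); sum pmf over tables with pmf ≤ p_obs
p-value (two-sided) = 0.69645
At α=0.05: p ≥ α → fail to reject H₀

reject H₀: no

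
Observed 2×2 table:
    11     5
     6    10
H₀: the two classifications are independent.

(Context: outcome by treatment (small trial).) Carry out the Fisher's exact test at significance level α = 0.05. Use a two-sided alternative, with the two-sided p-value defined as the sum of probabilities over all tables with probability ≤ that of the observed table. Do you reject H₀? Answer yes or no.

reject H₀: no

Margins: r₁=16, r₂=16, c₁=17, c₂=15, n=32
p_obs = C(16,11)·C(16,6)/C(32,17); sum pmf over tables with pmf ≤ p_obs
p-value (two-sided) = 0.15561
At α=0.05: p ≥ α → fail to reject H₀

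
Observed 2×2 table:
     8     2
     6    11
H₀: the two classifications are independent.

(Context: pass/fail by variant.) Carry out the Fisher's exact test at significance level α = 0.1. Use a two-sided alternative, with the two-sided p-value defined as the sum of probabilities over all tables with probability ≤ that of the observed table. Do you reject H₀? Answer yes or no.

reject H₀: yes

Margins: r₁=10, r₂=17, c₁=14, c₂=13, n=27
p_obs = C(10,8)·C(17,6)/C(27,14); sum pmf over tables with pmf ≤ p_obs
p-value (two-sided) = 0.04607
At α=0.1: p < α → reject H₀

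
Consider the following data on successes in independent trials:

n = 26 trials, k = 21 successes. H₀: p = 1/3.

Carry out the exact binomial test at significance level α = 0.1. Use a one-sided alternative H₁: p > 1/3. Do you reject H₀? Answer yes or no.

reject H₀: yes

Exact binomial: n=26, k=21, p₀=1/3=0.3333
P(X≥21) from Σ C(n,i)·p₀^i·(1−p₀)^(n−i)
p-value (one-sided, H₁ greater) = 0.00000
At α=0.1: p < α → reject H₀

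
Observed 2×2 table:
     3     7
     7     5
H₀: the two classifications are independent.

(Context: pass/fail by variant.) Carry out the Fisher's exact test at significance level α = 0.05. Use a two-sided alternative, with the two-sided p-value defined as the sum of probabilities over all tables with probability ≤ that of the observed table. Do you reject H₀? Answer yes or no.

reject H₀: no

Margins: r₁=10, r₂=12, c₁=10, c₂=12, n=22
p_obs = C(10,3)·C(12,7)/C(22,10); sum pmf over tables with pmf ≤ p_obs
p-value (two-sided) = 0.23053
At α=0.05: p ≥ α → fail to reject H₀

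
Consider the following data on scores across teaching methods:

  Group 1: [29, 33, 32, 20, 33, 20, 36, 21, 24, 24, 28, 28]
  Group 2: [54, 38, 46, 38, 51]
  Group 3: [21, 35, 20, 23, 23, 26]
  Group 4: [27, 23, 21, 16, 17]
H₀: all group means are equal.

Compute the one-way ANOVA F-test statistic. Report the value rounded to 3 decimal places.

test statistic = 18.729

Group means [27.33, 45.40, 24.67, 20.80], grand mean 28.821
SSB = Σnᵢ(x̄ᵢ−x̄)² = 1826.107; SSW = ΣΣ(x−x̄ᵢ)² = 780.000
MSB = 1826.107/3 = 608.7024; MSW = 780.000/24 = 32.5000
F = MSB/MSW = 18.7293
df = (3, 24)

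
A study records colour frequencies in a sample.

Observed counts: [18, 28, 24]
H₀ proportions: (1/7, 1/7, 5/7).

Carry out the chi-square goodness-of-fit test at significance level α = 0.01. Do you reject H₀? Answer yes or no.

reject H₀: yes

n = 70; E_i = n·p_i = [10.00, 10.00, 50.00]
χ² = (18−10.00)²/10.00 + (28−10.00)²/10.00 + (24−50.00)²/50.00 = 52.3200
df = 2
p-value (upper-tail) = 0.00000
At α=0.01: p < α → reject H₀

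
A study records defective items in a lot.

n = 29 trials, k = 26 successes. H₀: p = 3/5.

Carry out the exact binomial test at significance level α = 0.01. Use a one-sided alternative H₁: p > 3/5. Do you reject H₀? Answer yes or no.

reject H₀: yes

Exact binomial: n=29, k=26, p₀=3/5=0.6000
P(X≥26) from Σ C(n,i)·p₀^i·(1−p₀)^(n−i)
p-value (one-sided, H₁ greater) = 0.00047
At α=0.01: p < α → reject H₀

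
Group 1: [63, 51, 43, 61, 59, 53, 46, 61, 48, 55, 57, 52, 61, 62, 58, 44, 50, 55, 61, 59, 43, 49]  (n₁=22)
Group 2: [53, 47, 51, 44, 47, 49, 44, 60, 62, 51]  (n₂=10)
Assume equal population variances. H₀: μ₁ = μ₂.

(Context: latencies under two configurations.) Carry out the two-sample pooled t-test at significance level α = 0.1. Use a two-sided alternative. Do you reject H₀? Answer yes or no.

x̄₁=54.136, s₁=6.599, n₁=22
x̄₂=50.800, s₂=6.143, n₂=10
s_p² = [21·6.599² + 9·6.143²]/30 = 41.8064
SE = √(s_p²·(1/22+1/10)) = 2.4660
t = (54.136−50.800)/2.4660 = 1.3530
df = 30
p-value (two-sided) = 0.18617
At α=0.1: p ≥ α → fail to reject H₀

reject H₀: no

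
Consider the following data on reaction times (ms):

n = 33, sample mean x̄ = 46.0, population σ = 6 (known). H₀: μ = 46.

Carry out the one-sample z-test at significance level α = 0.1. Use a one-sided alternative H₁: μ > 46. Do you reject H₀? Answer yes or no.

SE = σ/√n = 6/√33 = 1.0445
z = (x̄−μ₀)/SE = (46.0−46)/1.0445 = 0.0000
p-value (one-sided, H₁ greater) = 0.50000
At α=0.1: p ≥ α → fail to reject H₀

reject H₀: no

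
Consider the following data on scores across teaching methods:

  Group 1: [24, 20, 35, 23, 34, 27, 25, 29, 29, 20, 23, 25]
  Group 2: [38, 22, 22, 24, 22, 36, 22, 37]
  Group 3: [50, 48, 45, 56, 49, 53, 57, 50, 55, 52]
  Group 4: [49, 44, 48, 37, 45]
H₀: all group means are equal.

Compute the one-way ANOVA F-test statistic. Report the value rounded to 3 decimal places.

Group means [26.17, 27.88, 51.50, 44.60], grand mean 36.429
SSB = Σnᵢ(x̄ᵢ−x̄)² = 4454.330; SSW = ΣΣ(x−x̄ᵢ)² = 884.242
MSB = 4454.330/3 = 1484.7766; MSW = 884.242/31 = 28.5239
F = MSB/MSW = 52.0537
df = (3, 31)

test statistic = 52.054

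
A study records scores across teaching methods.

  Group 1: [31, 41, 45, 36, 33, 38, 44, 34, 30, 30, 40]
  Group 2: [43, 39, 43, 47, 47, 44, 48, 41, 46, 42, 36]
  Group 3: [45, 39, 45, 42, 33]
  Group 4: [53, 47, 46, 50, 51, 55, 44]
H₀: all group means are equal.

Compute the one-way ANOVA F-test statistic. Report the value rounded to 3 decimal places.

Group means [36.55, 43.27, 40.80, 49.43], grand mean 42.000
SSB = Σnᵢ(x̄ᵢ−x̄)² = 738.577; SSW = ΣΣ(x−x̄ᵢ)² = 627.423
MSB = 738.577/3 = 246.1922; MSW = 627.423/30 = 20.9141
F = MSB/MSW = 11.7716
df = (3, 30)

test statistic = 11.772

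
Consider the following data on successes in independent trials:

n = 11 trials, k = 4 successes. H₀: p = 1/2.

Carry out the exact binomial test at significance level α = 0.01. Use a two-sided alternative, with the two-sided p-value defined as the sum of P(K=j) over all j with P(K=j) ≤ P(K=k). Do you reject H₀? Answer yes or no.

reject H₀: no

Exact binomial: n=11, k=4, p₀=1/2=0.5000
P(X=j) = C(n,j)·p₀^j·(1−p₀)^(n−j); p = Σ P(X=j) over j with P(X=j) ≤ P(X=4)
p-value (two-sided) = 0.54883
At α=0.01: p ≥ α → fail to reject H₀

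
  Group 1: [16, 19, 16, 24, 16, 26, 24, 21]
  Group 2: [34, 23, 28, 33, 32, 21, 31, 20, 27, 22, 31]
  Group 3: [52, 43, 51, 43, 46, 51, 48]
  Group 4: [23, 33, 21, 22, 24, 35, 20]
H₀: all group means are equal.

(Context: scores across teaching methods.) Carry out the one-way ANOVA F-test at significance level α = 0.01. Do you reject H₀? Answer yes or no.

reject H₀: yes

Group means [20.25, 27.45, 47.71, 25.43], grand mean 29.576
SSB = Σnᵢ(x̄ᵢ−x̄)² = 3168.690; SSW = ΣΣ(x−x̄ᵢ)² = 689.370
MSB = 3168.690/3 = 1056.2302; MSW = 689.370/29 = 23.7714
F = MSB/MSW = 44.4328
df = (3, 29)
p-value (upper-tail) = 0.00000
At α=0.01: p < α → reject H₀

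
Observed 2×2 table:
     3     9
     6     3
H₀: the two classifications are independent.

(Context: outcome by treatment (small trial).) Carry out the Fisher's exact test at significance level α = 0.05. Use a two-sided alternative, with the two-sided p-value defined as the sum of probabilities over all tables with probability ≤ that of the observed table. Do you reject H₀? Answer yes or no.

reject H₀: no

Margins: r₁=12, r₂=9, c₁=9, c₂=12, n=21
p_obs = C(12,3)·C(9,6)/C(21,9); sum pmf over tables with pmf ≤ p_obs
p-value (two-sided) = 0.08723
At α=0.05: p ≥ α → fail to reject H₀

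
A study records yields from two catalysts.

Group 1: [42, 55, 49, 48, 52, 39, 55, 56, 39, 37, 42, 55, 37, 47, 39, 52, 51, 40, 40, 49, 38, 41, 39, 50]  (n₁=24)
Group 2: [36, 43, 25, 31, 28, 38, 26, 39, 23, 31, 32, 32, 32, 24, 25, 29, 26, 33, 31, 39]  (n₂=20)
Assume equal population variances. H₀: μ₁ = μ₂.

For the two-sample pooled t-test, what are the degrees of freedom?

df = n₁ + n₂ − 2 = 24 + 20 − 2 = 42

degrees of freedom = 42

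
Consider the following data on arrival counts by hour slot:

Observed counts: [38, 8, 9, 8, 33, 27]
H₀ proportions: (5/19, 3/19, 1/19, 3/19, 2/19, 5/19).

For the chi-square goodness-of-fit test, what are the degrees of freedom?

df = k − 1 = 6 − 1 = 5

degrees of freedom = 5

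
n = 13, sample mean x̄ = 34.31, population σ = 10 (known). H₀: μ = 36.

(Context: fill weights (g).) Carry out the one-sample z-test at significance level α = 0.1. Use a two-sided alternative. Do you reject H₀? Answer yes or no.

reject H₀: no

SE = σ/√n = 10/√13 = 2.7735
z = (x̄−μ₀)/SE = (34.31−36)/2.7735 = -0.6093
p-value (two-sided) = 0.54230
At α=0.1: p ≥ α → fail to reject H₀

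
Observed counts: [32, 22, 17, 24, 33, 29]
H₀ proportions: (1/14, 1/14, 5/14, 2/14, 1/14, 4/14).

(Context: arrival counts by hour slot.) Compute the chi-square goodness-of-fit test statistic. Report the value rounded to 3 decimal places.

n = 157; E_i = n·p_i = [11.21, 11.21, 56.07, 22.43, 11.21, 44.86]
χ² = (32−11.21)²/11.21 + (22−11.21)²/11.21 + (17−56.07)²/56.07 + (24−22.43)²/22.43 + (33−11.21)²/11.21 + (29−44.86)²/44.86 = 124.1637
df = 5

test statistic = 124.164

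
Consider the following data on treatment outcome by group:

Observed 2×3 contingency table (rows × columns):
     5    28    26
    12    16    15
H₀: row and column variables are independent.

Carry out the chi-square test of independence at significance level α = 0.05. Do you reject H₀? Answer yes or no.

Row totals [59, 43], col totals [17, 44, 41], n=102
χ² = (5−9.83)²/9.83 + (28−25.45)²/25.45 + (26−23.72)²/23.72 + (12−7.17)²/7.17 + (16−18.55)²/18.55 + (15−17.28)²/17.28 = 6.7629
df = 2
p-value (upper-tail) = 0.03400
At α=0.05: p < α → reject H₀

reject H₀: yes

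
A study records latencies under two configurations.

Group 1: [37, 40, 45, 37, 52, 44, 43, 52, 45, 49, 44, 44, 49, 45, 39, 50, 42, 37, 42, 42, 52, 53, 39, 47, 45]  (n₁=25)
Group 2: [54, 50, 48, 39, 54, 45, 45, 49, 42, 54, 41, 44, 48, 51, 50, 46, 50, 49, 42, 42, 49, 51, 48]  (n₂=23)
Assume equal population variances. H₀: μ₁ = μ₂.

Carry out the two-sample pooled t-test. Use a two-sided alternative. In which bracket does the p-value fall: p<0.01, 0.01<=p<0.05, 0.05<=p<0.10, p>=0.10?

x̄₁=44.560, s₁=4.959, n₁=25
x̄₂=47.435, s₂=4.315, n₂=23
s_p² = [24·4.959² + 22·4.315²]/46 = 21.7350
SE = √(s_p²·(1/25+1/23)) = 1.3470
t = (44.560−47.435)/1.3470 = -2.1342
df = 46
p-value (two-sided) = 0.03819
→ bracket: 0.01<=p<0.05

p-value bracket: 0.01<=p<0.05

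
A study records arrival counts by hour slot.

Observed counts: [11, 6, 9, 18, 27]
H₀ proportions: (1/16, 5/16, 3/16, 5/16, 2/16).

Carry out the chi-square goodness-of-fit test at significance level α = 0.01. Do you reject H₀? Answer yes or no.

reject H₀: yes

n = 71; E_i = n·p_i = [4.44, 22.19, 13.31, 22.19, 8.88]
χ² = (11−4.44)²/4.44 + (6−22.19)²/22.19 + (9−13.31)²/13.31 + (18−22.19)²/22.19 + (27−8.88)²/8.88 = 60.7183
df = 4
p-value (upper-tail) = 0.00000
At α=0.01: p < α → reject H₀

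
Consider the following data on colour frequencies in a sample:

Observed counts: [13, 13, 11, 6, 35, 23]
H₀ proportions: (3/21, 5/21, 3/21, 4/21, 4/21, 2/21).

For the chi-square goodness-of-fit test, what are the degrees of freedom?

df = k − 1 = 6 − 1 = 5

degrees of freedom = 5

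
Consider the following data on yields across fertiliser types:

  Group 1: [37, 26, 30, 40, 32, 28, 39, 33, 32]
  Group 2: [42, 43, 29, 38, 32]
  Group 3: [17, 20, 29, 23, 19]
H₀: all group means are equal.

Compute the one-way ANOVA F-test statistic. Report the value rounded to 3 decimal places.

Group means [33.00, 36.80, 21.60], grand mean 31.000
SSB = Σnᵢ(x̄ᵢ−x̄)² = 646.000; SSW = ΣΣ(x−x̄ᵢ)² = 424.000
MSB = 646.000/2 = 323.0000; MSW = 424.000/16 = 26.5000
F = MSB/MSW = 12.1887
df = (2, 16)

test statistic = 12.189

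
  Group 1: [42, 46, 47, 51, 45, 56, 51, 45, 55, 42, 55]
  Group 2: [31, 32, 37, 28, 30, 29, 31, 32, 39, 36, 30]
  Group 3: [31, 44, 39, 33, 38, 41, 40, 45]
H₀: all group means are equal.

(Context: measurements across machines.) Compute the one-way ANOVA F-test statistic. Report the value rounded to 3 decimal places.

test statistic = 35.754

Group means [48.64, 32.27, 38.88], grand mean 40.033
SSB = Σnᵢ(x̄ᵢ−x̄)² = 1487.364; SSW = ΣΣ(x−x̄ᵢ)² = 561.602
MSB = 1487.364/2 = 743.6822; MSW = 561.602/27 = 20.8001
F = MSB/MSW = 35.7538
df = (2, 27)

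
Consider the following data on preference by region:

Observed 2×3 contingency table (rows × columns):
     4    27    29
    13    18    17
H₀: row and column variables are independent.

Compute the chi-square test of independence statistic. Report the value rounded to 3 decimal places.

Row totals [60, 48], col totals [17, 45, 46], n=108
χ² = (4−9.44)²/9.44 + (27−25.00)²/25.00 + (29−25.56)²/25.56 + (13−7.56)²/7.56 + (18−20.00)²/20.00 + (17−20.44)²/20.44 = 8.4663
df = 2

test statistic = 8.466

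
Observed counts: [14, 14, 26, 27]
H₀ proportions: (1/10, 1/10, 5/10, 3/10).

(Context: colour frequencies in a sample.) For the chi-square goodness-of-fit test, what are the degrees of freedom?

df = k − 1 = 4 − 1 = 3

degrees of freedom = 3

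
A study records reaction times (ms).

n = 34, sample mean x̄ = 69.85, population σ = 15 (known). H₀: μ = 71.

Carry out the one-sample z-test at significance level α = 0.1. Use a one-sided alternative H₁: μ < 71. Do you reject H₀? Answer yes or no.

reject H₀: no

SE = σ/√n = 15/√34 = 2.5725
z = (x̄−μ₀)/SE = (69.85−71)/2.5725 = -0.4470
p-value (one-sided, H₁ less) = 0.32742
At α=0.1: p ≥ α → fail to reject H₀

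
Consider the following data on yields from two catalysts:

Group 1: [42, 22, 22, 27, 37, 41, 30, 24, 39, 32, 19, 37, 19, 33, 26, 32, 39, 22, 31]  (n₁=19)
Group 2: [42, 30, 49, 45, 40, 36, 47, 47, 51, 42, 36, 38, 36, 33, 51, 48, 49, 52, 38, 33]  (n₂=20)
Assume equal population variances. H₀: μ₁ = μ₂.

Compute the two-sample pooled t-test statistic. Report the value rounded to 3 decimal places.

x̄₁=30.211, s₁=7.591, n₁=19
x̄₂=42.150, s₂=6.900, n₂=20
s_p² = [18·7.591² + 19·6.900²]/37 = 52.4786
SE = √(s_p²·(1/19+1/20)) = 2.3208
t = (30.211−42.150)/2.3208 = -5.1446
df = 37

test statistic = -5.145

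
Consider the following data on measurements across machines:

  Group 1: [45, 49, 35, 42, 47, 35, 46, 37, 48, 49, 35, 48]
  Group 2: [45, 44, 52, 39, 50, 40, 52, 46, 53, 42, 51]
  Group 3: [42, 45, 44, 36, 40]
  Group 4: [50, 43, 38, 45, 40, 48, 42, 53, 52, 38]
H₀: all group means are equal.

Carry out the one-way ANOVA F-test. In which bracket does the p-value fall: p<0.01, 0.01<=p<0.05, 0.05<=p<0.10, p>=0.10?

p-value bracket: p>=0.10

Group means [43.00, 46.73, 41.40, 44.90], grand mean 44.368
SSB = Σnᵢ(x̄ᵢ−x̄)² = 130.560; SSW = ΣΣ(x−x̄ᵢ)² = 976.282
MSB = 130.560/3 = 43.5201; MSW = 976.282/34 = 28.7142
F = MSB/MSW = 1.5156
df = (3, 34)
p-value (upper-tail) = 0.22807
→ bracket: p>=0.10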